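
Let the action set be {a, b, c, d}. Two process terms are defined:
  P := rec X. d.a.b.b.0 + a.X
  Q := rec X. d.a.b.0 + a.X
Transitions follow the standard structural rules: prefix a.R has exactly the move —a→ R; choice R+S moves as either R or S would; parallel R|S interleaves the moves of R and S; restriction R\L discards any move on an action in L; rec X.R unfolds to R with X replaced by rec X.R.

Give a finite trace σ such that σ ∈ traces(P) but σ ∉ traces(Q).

LTS(P): 5 reachable states
  s0 = rec X. d.a.b.b.0 + a.X ⊢ =a=> s0, =d=> s1
  s1 = a.b.b.0 ⊢ =a=> s2
  s2 = b.b.0 ⊢ =b=> s3
  s3 = b.0 ⊢ =b=> s4
  s4 = 0 ⊢ (no moves)
LTS(Q): 4 reachable states
  t0 = rec X. d.a.b.0 + a.X ⊢ =a=> t0, =d=> t1
  t1 = a.b.0 ⊢ =a=> t2
  t2 = b.0 ⊢ =b=> t3
  t3 = 0 ⊢ (no moves)
Run σ = ⟨dabb⟩ on P: start {s0}
  after d @ step 1: {s1}
  after a @ step 2: {s2}
  after b @ step 3: {s3}
  after b @ step 4: {s4}
  P completes σ.
Run σ = ⟨dabb⟩ on Q: start {t0}
  after d @ step 1: {t1}
  after a @ step 2: {t2}
  after b @ step 3: {t3}
  after b @ step 4: ∅ (Q stuck)

dabb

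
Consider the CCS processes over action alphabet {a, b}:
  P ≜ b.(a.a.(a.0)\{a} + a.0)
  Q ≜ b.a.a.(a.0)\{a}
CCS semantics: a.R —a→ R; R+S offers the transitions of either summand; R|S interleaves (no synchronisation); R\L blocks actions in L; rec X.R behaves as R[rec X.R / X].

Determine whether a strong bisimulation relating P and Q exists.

P's transition system — 5 states:
  m0 = b.(a.a.(a.0)\{a} + a.0) | -b-> m1
  m1 = a.a.(a.0)\{a} + a.0 | -a-> m2, -a-> m3
  m2 = 0 | ∅
  m3 = a.(a.0)\{a} | -a-> m4
  m4 = (a.0)\{a} | ∅
Q's transition system — 4 states:
  n0 = b.a.a.(a.0)\{a} | -b-> n1
  n1 = a.a.(a.0)\{a} | -a-> n2
  n2 = a.(a.0)\{a} | -a-> n3
  n3 = (a.0)\{a} | ∅
Coarsest stable partition (strong bisimilarity classes):
  B0 = {m0}
  B1 = {m1}
  B2 = {m3, n2}
  B3 = {m2, m4, n3}
  B4 = {n0}
  B5 = {n1}
m0 ∈ B0, n0 ∈ B4 → different blocks

not bisimilar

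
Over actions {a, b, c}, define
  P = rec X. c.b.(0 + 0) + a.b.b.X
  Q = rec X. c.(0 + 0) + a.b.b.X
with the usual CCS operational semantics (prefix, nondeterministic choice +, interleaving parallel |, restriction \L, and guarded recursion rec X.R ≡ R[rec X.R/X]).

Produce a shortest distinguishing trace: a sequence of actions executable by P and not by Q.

LTS(P): 5 reachable states
  s0 = rec X. c.b.(0 + 0) + a.b.b.X has moves ··a··> s1, ··c··> s2
  s1 = b.b.(rec X. c.b.(0 + 0) + a.b.b.X) has moves ··b··> s3
  s2 = b.(0 + 0) has moves ··b··> s4
  s3 = b.(rec X. c.b.(0 + 0) + a.b.b.X) has moves ··b··> s0
  s4 = 0 + 0 has moves stopped
LTS(Q): 4 reachable states
  t0 = rec X. c.(0 + 0) + a.b.b.X has moves ··a··> t1, ··c··> t2
  t1 = b.b.(rec X. c.(0 + 0) + a.b.b.X) has moves ··b··> t3
  t2 = 0 + 0 has moves stopped
  t3 = b.(rec X. c.(0 + 0) + a.b.b.X) has moves ··b··> t0
Trace ⟨cb⟩ through P, begin at {s0}:
  step 1 (c): {s2}
  step 2 (b): {s4}
  — P admits the full trace.
Trace ⟨cb⟩ through Q, begin at {t0}:
  step 1 (c): {t2}
  step 2 (b): ∅  — Q cannot continue

cb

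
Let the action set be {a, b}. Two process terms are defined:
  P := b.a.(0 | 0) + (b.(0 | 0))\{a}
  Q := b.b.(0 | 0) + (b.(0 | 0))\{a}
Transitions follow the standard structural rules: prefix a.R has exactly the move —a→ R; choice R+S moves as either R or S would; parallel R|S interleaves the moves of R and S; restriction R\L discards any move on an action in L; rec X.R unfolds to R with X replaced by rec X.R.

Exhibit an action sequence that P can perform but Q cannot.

ba

LTS(P): 4 reachable states
  m0 = b.a.(0 | 0) + (b.(0 | 0))\{a} has moves --b--▸ m1, --b--▸ m2
  m1 = (0 | 0)\{a} has moves (no moves)
  m2 = a.(0 | 0) has moves --a--▸ m3
  m3 = 0 | 0 has moves (no moves)
LTS(Q): 4 reachable states
  n0 = b.b.(0 | 0) + (b.(0 | 0))\{a} has moves --b--▸ n1, --b--▸ n2
  n1 = (0 | 0)\{a} has moves (no moves)
  n2 = b.(0 | 0) has moves --b--▸ n3
  n3 = 0 | 0 has moves (no moves)
Trace ⟨ba⟩ through P, begin at {m0}:
  [1] b ⇒ {m1, m2}
  [2] a ⇒ {m3}
  — P admits the full trace.
Trace ⟨ba⟩ through Q, begin at {n0}:
  [1] b ⇒ {n1, n2}
  [2] a ⇒ ∅ (Q stuck)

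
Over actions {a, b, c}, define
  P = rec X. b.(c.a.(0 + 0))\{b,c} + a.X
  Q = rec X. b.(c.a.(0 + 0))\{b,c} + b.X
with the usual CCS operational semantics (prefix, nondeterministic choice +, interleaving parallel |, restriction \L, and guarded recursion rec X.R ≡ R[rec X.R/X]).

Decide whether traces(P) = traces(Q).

P's transition system — 2 states:
  u0 = rec X. b.(c.a.(0 + 0))\{b,c} + a.X :: --a--▸ u0, --b--▸ u1
  u1 = (c.a.(0 + 0))\{b,c} :: ∅
Q's transition system — 2 states:
  v0 = rec X. b.(c.a.(0 + 0))\{b,c} + b.X :: --b--▸ v0, --b--▸ v1
  v1 = (c.a.(0 + 0))\{b,c} :: ∅
Trace ⟨a⟩ through P, begin at {u0}:
  [1] a ⇒ {u0}
  P completes σ.
Trace ⟨a⟩ through Q, begin at {v0}:
  [1] a ⇒ ∅ (Q stuck)

NO — witness ⟨a⟩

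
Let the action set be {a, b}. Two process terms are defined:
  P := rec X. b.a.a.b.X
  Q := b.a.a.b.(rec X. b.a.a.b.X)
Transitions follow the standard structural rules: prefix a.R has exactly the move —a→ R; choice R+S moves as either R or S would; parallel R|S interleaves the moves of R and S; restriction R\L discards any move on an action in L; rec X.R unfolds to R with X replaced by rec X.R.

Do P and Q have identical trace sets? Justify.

trace-equivalent

P's transition system — 4 states:
  p0 = rec X. b.a.a.b.X | -b-> p1
  p1 = a.a.b.(rec X. b.a.a.b.X) | -a-> p2
  p2 = a.b.(rec X. b.a.a.b.X) | -a-> p3
  p3 = b.(rec X. b.a.a.b.X) | -b-> p0
Q's transition system — 5 states:
  q0 = b.a.a.b.(rec X. b.a.a.b.X) | -b-> q1
  q1 = a.a.b.(rec X. b.a.a.b.X) | -a-> q2
  q2 = a.b.(rec X. b.a.a.b.X) | -a-> q3
  q3 = b.(rec X. b.a.a.b.X) | -b-> q4
  q4 = rec X. b.a.a.b.X | -b-> q1
Partition-refinement fixed point:
  B0 = {p0, q0, q4}
  B1 = {p1, q1}
  B2 = {p2, q2}
  B3 = {p3, q3}
p0 ∈ B0, q0 ∈ B0 → same block
Bisimilar ⇒ trace-equivalent.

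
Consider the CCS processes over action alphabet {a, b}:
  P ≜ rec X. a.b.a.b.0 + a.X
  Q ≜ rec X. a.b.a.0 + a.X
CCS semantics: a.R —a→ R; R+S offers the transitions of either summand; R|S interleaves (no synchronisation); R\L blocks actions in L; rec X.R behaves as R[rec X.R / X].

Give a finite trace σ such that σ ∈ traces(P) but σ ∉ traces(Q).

abab

P's transition system — 5 states:
  u0 = rec X. a.b.a.b.0 + a.X ⊢ —a→ u0, —a→ u1
  u1 = b.a.b.0 ⊢ —b→ u2
  u2 = a.b.0 ⊢ —a→ u3
  u3 = b.0 ⊢ —b→ u4
  u4 = 0 ⊢ ·
Q's transition system — 4 states:
  v0 = rec X. a.b.a.0 + a.X ⊢ —a→ v0, —a→ v1
  v1 = b.a.0 ⊢ —b→ v2
  v2 = a.0 ⊢ —a→ v3
  v3 = 0 ⊢ ·
Executing abab from P (initial set {u0}):
  [1] a ⇒ {u0, u1}
  [2] b ⇒ {u2}
  [3] a ⇒ {u3}
  [4] b ⇒ {u4}
  — P admits the full trace.
Executing abab from Q (initial set {v0}):
  [1] a ⇒ {v0, v1}
  [2] b ⇒ {v2}
  [3] a ⇒ {v3}
  [4] b ⇒ no successor for Q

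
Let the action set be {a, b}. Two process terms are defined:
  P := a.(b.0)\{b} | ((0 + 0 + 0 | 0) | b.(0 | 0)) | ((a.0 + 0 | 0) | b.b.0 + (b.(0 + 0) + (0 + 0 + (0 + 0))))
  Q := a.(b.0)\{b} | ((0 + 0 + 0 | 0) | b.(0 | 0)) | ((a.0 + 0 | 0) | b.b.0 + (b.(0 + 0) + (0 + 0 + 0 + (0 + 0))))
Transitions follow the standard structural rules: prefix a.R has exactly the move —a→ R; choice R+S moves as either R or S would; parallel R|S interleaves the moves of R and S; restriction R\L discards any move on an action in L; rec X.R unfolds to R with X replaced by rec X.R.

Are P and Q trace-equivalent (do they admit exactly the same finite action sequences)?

traces(P) = traces(Q)

P's transition system — 28 states:
  p0 = a.(b.0)\{b} | ((0 + 0 + 0 | 0) | b.(0 | 0)) | ((a.0 + 0 | 0) | b.b.0 + (b.(0 + 0) + (0 + 0 + (0 + 0)))) :: --a--▸ p1, --a--▸ p2, --b--▸ p3, --b--▸ p4, --b--▸ p5
  p1 = (b.0)\{b} | ((0 + 0 + 0 | 0) | b.(0 | 0)) | ((a.0 + 0 | 0) | b.b.0 + (b.(0 + 0) + (0 + 0 + (0 + 0)))) :: --a--▸ p6, --b--▸ p7, --b--▸ p8, --b--▸ p9
  p2 = a.(b.0)\{b} | ((0 + 0 + 0 | 0) | b.(0 | 0)) | (0 | b.b.0) :: --a--▸ p6, --b--▸ p10, --b--▸ p11
  p3 = a.(b.0)\{b} | ((0 + 0 + 0 | 0) | (0 | 0)) | ((a.0 + 0 | 0) | b.b.0 + (b.(0 + 0) + (0 + 0 + (0 + 0)))) :: --a--▸ p10, --a--▸ p7, --b--▸ p12, --b--▸ p13
  p4 = a.(b.0)\{b} | ((0 + 0 + 0 | 0) | b.(0 | 0)) | ((a.0 + 0 | 0) | b.0) :: --a--▸ p11, --a--▸ p8, --b--▸ p12, --b--▸ p14
  p5 = a.(b.0)\{b} | ((0 + 0 + 0 | 0) | b.(0 | 0)) | (0 + 0) :: --a--▸ p9, --b--▸ p13
  p6 = (b.0)\{b} | ((0 + 0 + 0 | 0) | b.(0 | 0)) | (0 | b.b.0) :: --b--▸ p15, --b--▸ p16
  p7 = (b.0)\{b} | ((0 + 0 + 0 | 0) | (0 | 0)) | ((a.0 + 0 | 0) | b.b.0 + (b.(0 + 0) + (0 + 0 + (0 + 0)))) :: --a--▸ p15, --b--▸ p17, --b--▸ p18
  p8 = (b.0)\{b} | ((0 + 0 + 0 | 0) | b.(0 | 0)) | ((a.0 + 0 | 0) | b.0) :: --a--▸ p16, --b--▸ p17, --b--▸ p19
  p9 = (b.0)\{b} | ((0 + 0 + 0 | 0) | b.(0 | 0)) | (0 + 0) :: --b--▸ p18
  p10 = a.(b.0)\{b} | ((0 + 0 + 0 | 0) | (0 | 0)) | (0 | b.b.0) :: --a--▸ p15, --b--▸ p20
  p11 = a.(b.0)\{b} | ((0 + 0 + 0 | 0) | b.(0 | 0)) | (0 | b.0) :: --a--▸ p16, --b--▸ p20, --b--▸ p21
  p12 = a.(b.0)\{b} | ((0 + 0 + 0 | 0) | (0 | 0)) | ((a.0 + 0 | 0) | b.0) :: --a--▸ p17, --a--▸ p20, --b--▸ p22
  p13 = a.(b.0)\{b} | ((0 + 0 + 0 | 0) | (0 | 0)) | (0 + 0) :: --a--▸ p18
  p14 = a.(b.0)\{b} | ((0 + 0 + 0 | 0) | b.(0 | 0)) | ((a.0 + 0 | 0) | 0) :: --a--▸ p19, --a--▸ p21, --b--▸ p22
  p15 = (b.0)\{b} | ((0 + 0 + 0 | 0) | (0 | 0)) | (0 | b.b.0) :: --b--▸ p23
  p16 = (b.0)\{b} | ((0 + 0 + 0 | 0) | b.(0 | 0)) | (0 | b.0) :: --b--▸ p23, --b--▸ p24
  p17 = (b.0)\{b} | ((0 + 0 + 0 | 0) | (0 | 0)) | ((a.0 + 0 | 0) | b.0) :: --a--▸ p23, --b--▸ p25
  p18 = (b.0)\{b} | ((0 + 0 + 0 | 0) | (0 | 0)) | (0 + 0) :: ·
  p19 = (b.0)\{b} | ((0 + 0 + 0 | 0) | b.(0 | 0)) | ((a.0 + 0 | 0) | 0) :: --a--▸ p24, --b--▸ p25
  p20 = a.(b.0)\{b} | ((0 + 0 + 0 | 0) | (0 | 0)) | (0 | b.0) :: --a--▸ p23, --b--▸ p26
  p21 = a.(b.0)\{b} | ((0 + 0 + 0 | 0) | b.(0 | 0)) | (0 | 0) :: --a--▸ p24, --b--▸ p26
  p22 = a.(b.0)\{b} | ((0 + 0 + 0 | 0) | (0 | 0)) | ((a.0 + 0 | 0) | 0) :: --a--▸ p25, --a--▸ p26
  p23 = (b.0)\{b} | ((0 + 0 + 0 | 0) | (0 | 0)) | (0 | b.0) :: --b--▸ p27
  p24 = (b.0)\{b} | ((0 + 0 + 0 | 0) | b.(0 | 0)) | (0 | 0) :: --b--▸ p27
  p25 = (b.0)\{b} | ((0 + 0 + 0 | 0) | (0 | 0)) | ((a.0 + 0 | 0) | 0) :: --a--▸ p27
  p26 = a.(b.0)\{b} | ((0 + 0 + 0 | 0) | (0 | 0)) | (0 | 0) :: --a--▸ p27
  p27 = (b.0)\{b} | ((0 + 0 + 0 | 0) | (0 | 0)) | (0 | 0) :: ·
Q's transition system — 28 states:
  q0 = a.(b.0)\{b} | ((0 + 0 + 0 | 0) | b.(0 | 0)) | ((a.0 + 0 | 0) | b.b.0 + (b.(0 + 0) + (0 + 0 + 0 + (0 + 0)))) :: --a--▸ q1, --a--▸ q2, --b--▸ q3, --b--▸ q4, --b--▸ q5
  q1 = (b.0)\{b} | ((0 + 0 + 0 | 0) | b.(0 | 0)) | ((a.0 + 0 | 0) | b.b.0 + (b.(0 + 0) + (0 + 0 + 0 + (0 + 0)))) :: --a--▸ q6, --b--▸ q7, --b--▸ q8, --b--▸ q9
  q2 = a.(b.0)\{b} | ((0 + 0 + 0 | 0) | b.(0 | 0)) | (0 | b.b.0) :: --a--▸ q6, --b--▸ q10, --b--▸ q11
  q3 = a.(b.0)\{b} | ((0 + 0 + 0 | 0) | (0 | 0)) | ((a.0 + 0 | 0) | b.b.0 + (b.(0 + 0) + (0 + 0 + 0 + (0 + 0)))) :: --a--▸ q10, --a--▸ q7, --b--▸ q12, --b--▸ q13
  q4 = a.(b.0)\{b} | ((0 + 0 + 0 | 0) | b.(0 | 0)) | ((a.0 + 0 | 0) | b.0) :: --a--▸ q11, --a--▸ q8, --b--▸ q12, --b--▸ q14
  q5 = a.(b.0)\{b} | ((0 + 0 + 0 | 0) | b.(0 | 0)) | (0 + 0) :: --a--▸ q9, --b--▸ q13
  q6 = (b.0)\{b} | ((0 + 0 + 0 | 0) | b.(0 | 0)) | (0 | b.b.0) :: --b--▸ q15, --b--▸ q16
  q7 = (b.0)\{b} | ((0 + 0 + 0 | 0) | (0 | 0)) | ((a.0 + 0 | 0) | b.b.0 + (b.(0 + 0) + (0 + 0 + 0 + (0 + 0)))) :: --a--▸ q15, --b--▸ q17, --b--▸ q18
  q8 = (b.0)\{b} | ((0 + 0 + 0 | 0) | b.(0 | 0)) | ((a.0 + 0 | 0) | b.0) :: --a--▸ q16, --b--▸ q17, --b--▸ q19
  q9 = (b.0)\{b} | ((0 + 0 + 0 | 0) | b.(0 | 0)) | (0 + 0) :: --b--▸ q18
  q10 = a.(b.0)\{b} | ((0 + 0 + 0 | 0) | (0 | 0)) | (0 | b.b.0) :: --a--▸ q15, --b--▸ q20
  q11 = a.(b.0)\{b} | ((0 + 0 + 0 | 0) | b.(0 | 0)) | (0 | b.0) :: --a--▸ q16, --b--▸ q20, --b--▸ q21
  q12 = a.(b.0)\{b} | ((0 + 0 + 0 | 0) | (0 | 0)) | ((a.0 + 0 | 0) | b.0) :: --a--▸ q17, --a--▸ q20, --b--▸ q22
  q13 = a.(b.0)\{b} | ((0 + 0 + 0 | 0) | (0 | 0)) | (0 + 0) :: --a--▸ q18
  q14 = a.(b.0)\{b} | ((0 + 0 + 0 | 0) | b.(0 | 0)) | ((a.0 + 0 | 0) | 0) :: --a--▸ q19, --a--▸ q21, --b--▸ q22
  q15 = (b.0)\{b} | ((0 + 0 + 0 | 0) | (0 | 0)) | (0 | b.b.0) :: --b--▸ q23
  q16 = (b.0)\{b} | ((0 + 0 + 0 | 0) | b.(0 | 0)) | (0 | b.0) :: --b--▸ q23, --b--▸ q24
  q17 = (b.0)\{b} | ((0 + 0 + 0 | 0) | (0 | 0)) | ((a.0 + 0 | 0) | b.0) :: --a--▸ q23, --b--▸ q25
  q18 = (b.0)\{b} | ((0 + 0 + 0 | 0) | (0 | 0)) | (0 + 0) :: ·
  q19 = (b.0)\{b} | ((0 + 0 + 0 | 0) | b.(0 | 0)) | ((a.0 + 0 | 0) | 0) :: --a--▸ q24, --b--▸ q25
  q20 = a.(b.0)\{b} | ((0 + 0 + 0 | 0) | (0 | 0)) | (0 | b.0) :: --a--▸ q23, --b--▸ q26
  q21 = a.(b.0)\{b} | ((0 + 0 + 0 | 0) | b.(0 | 0)) | (0 | 0) :: --a--▸ q24, --b--▸ q26
  q22 = a.(b.0)\{b} | ((0 + 0 + 0 | 0) | (0 | 0)) | ((a.0 + 0 | 0) | 0) :: --a--▸ q25, --a--▸ q26
  q23 = (b.0)\{b} | ((0 + 0 + 0 | 0) | (0 | 0)) | (0 | b.0) :: --b--▸ q27
  q24 = (b.0)\{b} | ((0 + 0 + 0 | 0) | b.(0 | 0)) | (0 | 0) :: --b--▸ q27
  q25 = (b.0)\{b} | ((0 + 0 + 0 | 0) | (0 | 0)) | ((a.0 + 0 | 0) | 0) :: --a--▸ q27
  q26 = a.(b.0)\{b} | ((0 + 0 + 0 | 0) | (0 | 0)) | (0 | 0) :: --a--▸ q27
  q27 = (b.0)\{b} | ((0 + 0 + 0 | 0) | (0 | 0)) | (0 | 0) :: ·
Bisimilarity quotient blocks:
  B0 = {p0, q0}
  B1 = {p1, q1}
  B2 = {p6, q6}
  B3 = {p15, p16, q15, q16}
  B4 = {p23, p24, p9, q23, q24, q9}
  B5 = {p18, p27, q18, q27}
  B6 = {p7, q7}
  B7 = {p17, p19, p20, p21, p5, q17, q19, q20, q21, q5}
  B8 = {p13, p25, p26, q13, q25, q26}
  B9 = {p10, p11, p8, q10, q11, q8}
  B10 = {p4, q4}
  B11 = {p12, p14, q12, q14}
  B12 = {p22, q22}
  B13 = {p2, q2}
  B14 = {p3, q3}
p0 ∈ B0, q0 ∈ B0 → same block
Bisimilar ⇒ trace-equivalent.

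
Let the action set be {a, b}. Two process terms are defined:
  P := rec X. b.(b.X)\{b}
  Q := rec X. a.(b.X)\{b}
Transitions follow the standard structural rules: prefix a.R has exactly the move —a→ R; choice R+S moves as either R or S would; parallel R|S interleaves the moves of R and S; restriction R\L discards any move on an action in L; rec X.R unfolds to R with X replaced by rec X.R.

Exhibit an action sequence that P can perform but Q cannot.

P's transition system — 2 states:
  m0 = rec X. b.(b.X)\{b} | —b→ m1
  m1 = (b.(rec X. b.(b.X)\{b}))\{b} | deadlocked
Q's transition system — 2 states:
  n0 = rec X. a.(b.X)\{b} | —a→ n1
  n1 = (b.(rec X. a.(b.X)\{b}))\{b} | deadlocked
Executing b from P (initial set {m0}):
  after b @ step 1: {m1}
  — P admits the full trace.
Executing b from Q (initial set {n0}):
  after b @ step 1: ∅  — Q cannot continue

b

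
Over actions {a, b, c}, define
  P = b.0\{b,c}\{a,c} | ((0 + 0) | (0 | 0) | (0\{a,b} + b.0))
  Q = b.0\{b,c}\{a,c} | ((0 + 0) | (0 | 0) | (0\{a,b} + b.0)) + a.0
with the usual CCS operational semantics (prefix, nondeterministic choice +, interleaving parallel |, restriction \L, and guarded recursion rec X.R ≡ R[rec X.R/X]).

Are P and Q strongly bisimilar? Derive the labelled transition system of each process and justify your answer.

LTS(P): 4 reachable states
  u0 = b.0\{b,c}\{a,c} | ((0 + 0) | (0 | 0) | (0\{a,b} + b.0)) has moves --b--▸ u1, --b--▸ u2
  u1 = 0\{b,c}\{a,c} | ((0 + 0) | (0 | 0) | (0\{a,b} + b.0)) has moves --b--▸ u3
  u2 = b.0\{b,c}\{a,c} | ((0 + 0) | (0 | 0) | 0) has moves --b--▸ u3
  u3 = 0\{b,c}\{a,c} | ((0 + 0) | (0 | 0) | 0) has moves stopped
LTS(Q): 5 reachable states
  v0 = b.0\{b,c}\{a,c} | ((0 + 0) | (0 | 0) | (0\{a,b} + b.0)) + a.0 has moves --a--▸ v1, --b--▸ v2, --b--▸ v3
  v1 = 0 has moves stopped
  v2 = 0\{b,c}\{a,c} | ((0 + 0) | (0 | 0) | (0\{a,b} + b.0)) has moves --b--▸ v4
  v3 = b.0\{b,c}\{a,c} | ((0 + 0) | (0 | 0) | 0) has moves --b--▸ v4
  v4 = 0\{b,c}\{a,c} | ((0 + 0) | (0 | 0) | 0) has moves stopped
Coarsest stable partition (strong bisimilarity classes):
  B0 = {u0}
  B1 = {u1, u2, v2, v3}
  B2 = {u3, v1, v4}
  B3 = {v0}
u0 ∈ B0, v0 ∈ B3 → different blocks

P ≁ Q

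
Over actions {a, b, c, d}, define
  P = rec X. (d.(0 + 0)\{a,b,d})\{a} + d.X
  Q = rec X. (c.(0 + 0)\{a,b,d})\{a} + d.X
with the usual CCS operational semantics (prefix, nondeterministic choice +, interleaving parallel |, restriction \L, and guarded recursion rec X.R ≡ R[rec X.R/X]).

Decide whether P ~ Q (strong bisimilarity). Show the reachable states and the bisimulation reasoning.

Reachable graph of P (2 states):
  s0 = rec X. (d.(0 + 0)\{a,b,d})\{a} + d.X | =d=> s0, =d=> s1
  s1 = (0 + 0)\{a,b,d}\{a} | ·
Reachable graph of Q (2 states):
  t0 = rec X. (c.(0 + 0)\{a,b,d})\{a} + d.X | =c=> t1, =d=> t0
  t1 = (0 + 0)\{a,b,d}\{a} | ·
Coarsest stable partition (strong bisimilarity classes):
  B0 = {s0}
  B1 = {s1, t1}
  B2 = {t0}
s0 ∈ B0, t0 ∈ B2 → different blocks

P ≁ Q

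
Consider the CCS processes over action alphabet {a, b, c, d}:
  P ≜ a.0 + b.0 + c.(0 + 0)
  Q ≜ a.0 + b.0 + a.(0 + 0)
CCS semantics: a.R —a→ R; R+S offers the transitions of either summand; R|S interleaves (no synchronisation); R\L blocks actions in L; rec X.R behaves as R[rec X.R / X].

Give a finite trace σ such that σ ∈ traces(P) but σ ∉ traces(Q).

c

P's transition system — 3 states:
  s0 = a.0 + b.0 + c.(0 + 0) | --a--▸ s1, --b--▸ s1, --c--▸ s2
  s1 = 0 | ·
  s2 = 0 + 0 | ·
Q's transition system — 3 states:
  t0 = a.0 + b.0 + a.(0 + 0) | --a--▸ t1, --a--▸ t2, --b--▸ t1
  t1 = 0 | ·
  t2 = 0 + 0 | ·
Executing c from P (initial set {s0}):
  step 1 (c): {s2}
  — P admits the full trace.
Executing c from Q (initial set {t0}):
  step 1 (c): no successor for Q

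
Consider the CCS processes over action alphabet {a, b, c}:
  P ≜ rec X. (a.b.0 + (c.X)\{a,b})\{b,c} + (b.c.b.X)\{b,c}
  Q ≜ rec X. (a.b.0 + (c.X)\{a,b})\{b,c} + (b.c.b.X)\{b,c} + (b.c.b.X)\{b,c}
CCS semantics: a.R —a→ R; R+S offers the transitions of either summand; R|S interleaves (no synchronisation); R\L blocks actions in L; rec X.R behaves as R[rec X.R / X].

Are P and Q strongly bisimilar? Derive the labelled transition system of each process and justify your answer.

YES

P's transition system — 2 states:
  u0 = rec X. (a.b.0 + (c.X)\{a,b})\{b,c} + (b.c.b.X)\{b,c} → -a-> u1
  u1 = (b.0)\{b,c} → (no moves)
Q's transition system — 2 states:
  v0 = rec X. (a.b.0 + (c.X)\{a,b})\{b,c} + (b.c.b.X)\{b,c} + (b.c.b.X)\{b,c} → -a-> v1
  v1 = (b.0)\{b,c} → (no moves)
Coarsest stable partition (strong bisimilarity classes):
  B0 = {u0, v0}
  B1 = {u1, v1}
u0 ∈ B0, v0 ∈ B0 → same block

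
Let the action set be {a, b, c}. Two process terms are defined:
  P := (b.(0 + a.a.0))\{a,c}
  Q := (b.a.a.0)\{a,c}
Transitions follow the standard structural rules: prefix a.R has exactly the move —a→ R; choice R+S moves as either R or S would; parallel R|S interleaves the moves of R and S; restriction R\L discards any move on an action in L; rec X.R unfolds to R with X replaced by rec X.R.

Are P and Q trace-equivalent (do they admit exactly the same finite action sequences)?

LTS(P): 2 reachable states
  p0 = (b.(0 + a.a.0))\{a,c} ⊢ —b→ p1
  p1 = (0 + a.a.0)\{a,c} ⊢ (no moves)
LTS(Q): 2 reachable states
  q0 = (b.a.a.0)\{a,c} ⊢ —b→ q1
  q1 = (a.a.0)\{a,c} ⊢ (no moves)
Bisimilarity quotient blocks:
  B0 = {p0, q0}
  B1 = {p1, q1}
p0 ∈ B0, q0 ∈ B0 → same block
Bisimilar ⇒ trace-equivalent.

trace-equivalent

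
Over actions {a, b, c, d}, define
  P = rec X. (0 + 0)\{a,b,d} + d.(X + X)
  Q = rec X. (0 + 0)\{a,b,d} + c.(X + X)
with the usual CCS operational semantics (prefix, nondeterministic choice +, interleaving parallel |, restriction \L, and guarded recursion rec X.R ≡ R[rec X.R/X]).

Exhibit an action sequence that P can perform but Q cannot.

d

P's transition system — 2 states:
  u0 = rec X. (0 + 0)\{a,b,d} + d.(X + X) :: ··d··> u1
  u1 = (rec X. (0 + 0)\{a,b,d} + d.(X + X)) + (rec X. (0 + 0)\{a,b,d} + d.(X + X)) :: ··d··> u1
Q's transition system — 2 states:
  v0 = rec X. (0 + 0)\{a,b,d} + c.(X + X) :: ··c··> v1
  v1 = (rec X. (0 + 0)\{a,b,d} + c.(X + X)) + (rec X. (0 + 0)\{a,b,d} + c.(X + X)) :: ··c··> v1
Trace ⟨d⟩ through P, begin at {u0}:
  [1] d ⇒ {u1}
  — P admits the full trace.
Trace ⟨d⟩ through Q, begin at {v0}:
  [1] d ⇒ ∅ (Q stuck)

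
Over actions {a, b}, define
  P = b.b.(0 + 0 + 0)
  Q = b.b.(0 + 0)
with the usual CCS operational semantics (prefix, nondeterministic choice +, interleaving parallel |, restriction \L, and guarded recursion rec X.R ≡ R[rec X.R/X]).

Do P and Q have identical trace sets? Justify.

LTS(P): 3 reachable states
  m0 = b.b.(0 + 0 + 0) has moves —b→ m1
  m1 = b.(0 + 0 + 0) has moves —b→ m2
  m2 = 0 + 0 + 0 has moves ·
LTS(Q): 3 reachable states
  n0 = b.b.(0 + 0) has moves —b→ n1
  n1 = b.(0 + 0) has moves —b→ n2
  n2 = 0 + 0 has moves ·
Coarsest stable partition (strong bisimilarity classes):
  B0 = {m0, n0}
  B1 = {m1, n1}
  B2 = {m2, n2}
m0 ∈ B0, n0 ∈ B0 → same block
Bisimilar ⇒ trace-equivalent.

traces(P) = traces(Q)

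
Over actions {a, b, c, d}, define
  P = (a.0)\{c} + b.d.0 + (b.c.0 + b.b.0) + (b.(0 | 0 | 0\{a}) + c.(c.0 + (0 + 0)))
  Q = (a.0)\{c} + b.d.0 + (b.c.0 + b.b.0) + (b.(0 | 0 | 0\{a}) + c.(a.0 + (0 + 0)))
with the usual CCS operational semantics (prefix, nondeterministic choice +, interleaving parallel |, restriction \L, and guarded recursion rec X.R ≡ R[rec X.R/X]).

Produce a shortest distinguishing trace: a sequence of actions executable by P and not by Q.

P's transition system — 8 states:
  s0 = (a.0)\{c} + b.d.0 + (b.c.0 + b.b.0) + (b.(0 | 0 | 0\{a}) + c.(c.0 + (0 + 0))) has moves —a→ s1, —b→ s2, —b→ s3, —b→ s4, —b→ s5, —c→ s6
  s1 = 0\{c} has moves deadlocked
  s2 = 0 | 0 | 0\{a} has moves deadlocked
  s3 = b.0 has moves —b→ s7
  s4 = c.0 has moves —c→ s7
  s5 = d.0 has moves —d→ s7
  s6 = c.0 + (0 + 0) has moves —c→ s7
  s7 = 0 has moves deadlocked
Q's transition system — 8 states:
  t0 = (a.0)\{c} + b.d.0 + (b.c.0 + b.b.0) + (b.(0 | 0 | 0\{a}) + c.(a.0 + (0 + 0))) has moves —a→ t1, —b→ t2, —b→ t3, —b→ t4, —b→ t5, —c→ t6
  t1 = 0\{c} has moves deadlocked
  t2 = 0 | 0 | 0\{a} has moves deadlocked
  t3 = b.0 has moves —b→ t7
  t4 = c.0 has moves —c→ t7
  t5 = d.0 has moves —d→ t7
  t6 = a.0 + (0 + 0) has moves —a→ t7
  t7 = 0 has moves deadlocked
Trace ⟨cc⟩ through P, begin at {s0}:
  step 1 (c): {s6}
  step 2 (c): {s7}
  ✓ P
Trace ⟨cc⟩ through Q, begin at {t0}:
  step 1 (c): {t6}
  step 2 (c): ∅ (Q stuck)

cc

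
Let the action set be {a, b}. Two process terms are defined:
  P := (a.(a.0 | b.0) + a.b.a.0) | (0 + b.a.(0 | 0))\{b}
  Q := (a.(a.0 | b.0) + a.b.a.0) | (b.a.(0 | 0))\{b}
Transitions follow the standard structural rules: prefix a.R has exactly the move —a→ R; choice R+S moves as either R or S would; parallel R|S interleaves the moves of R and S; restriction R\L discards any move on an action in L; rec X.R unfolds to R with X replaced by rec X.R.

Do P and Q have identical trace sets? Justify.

YES

Reachable graph of P (8 states):
  u0 = (a.(a.0 | b.0) + a.b.a.0) | (0 + b.a.(0 | 0))\{b} :: ··a··> u1, ··a··> u2
  u1 = a.0 | b.0 | (0 + b.a.(0 | 0))\{b} :: ··a··> u3, ··b··> u4
  u2 = b.a.0 | (0 + b.a.(0 | 0))\{b} :: ··b··> u5
  u3 = 0 | b.0 | (0 + b.a.(0 | 0))\{b} :: ··b··> u6
  u4 = a.0 | 0 | (0 + b.a.(0 | 0))\{b} :: ··a··> u6
  u5 = a.0 | (0 + b.a.(0 | 0))\{b} :: ··a··> u7
  u6 = 0 | 0 | (0 + b.a.(0 | 0))\{b} :: ·
  u7 = 0 | (0 + b.a.(0 | 0))\{b} :: ·
Reachable graph of Q (8 states):
  v0 = (a.(a.0 | b.0) + a.b.a.0) | (b.a.(0 | 0))\{b} :: ··a··> v1, ··a··> v2
  v1 = a.0 | b.0 | (b.a.(0 | 0))\{b} :: ··a··> v3, ··b··> v4
  v2 = b.a.0 | (b.a.(0 | 0))\{b} :: ··b··> v5
  v3 = 0 | b.0 | (b.a.(0 | 0))\{b} :: ··b··> v6
  v4 = a.0 | 0 | (b.a.(0 | 0))\{b} :: ··a··> v6
  v5 = a.0 | (b.a.(0 | 0))\{b} :: ··a··> v7
  v6 = 0 | 0 | (b.a.(0 | 0))\{b} :: ·
  v7 = 0 | (b.a.(0 | 0))\{b} :: ·
Bisimilarity quotient blocks:
  B0 = {u0, v0}
  B1 = {u2, v2}
  B2 = {u4, u5, v4, v5}
  B3 = {u6, u7, v6, v7}
  B4 = {u1, v1}
  B5 = {u3, v3}
u0 ∈ B0, v0 ∈ B0 → same block
Bisimilar ⇒ trace-equivalent.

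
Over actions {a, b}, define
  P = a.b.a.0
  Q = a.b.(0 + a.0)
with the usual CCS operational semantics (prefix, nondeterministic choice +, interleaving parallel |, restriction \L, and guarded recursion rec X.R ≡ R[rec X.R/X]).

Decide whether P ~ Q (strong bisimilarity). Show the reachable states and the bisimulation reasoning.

P's transition system — 4 states:
  s0 = a.b.a.0 → ··a··> s1
  s1 = b.a.0 → ··b··> s2
  s2 = a.0 → ··a··> s3
  s3 = 0 → deadlocked
Q's transition system — 4 states:
  t0 = a.b.(0 + a.0) → ··a··> t1
  t1 = b.(0 + a.0) → ··b··> t2
  t2 = 0 + a.0 → ··a··> t3
  t3 = 0 → deadlocked
Bisimilarity quotient blocks:
  B0 = {s0, t0}
  B1 = {s1, t1}
  B2 = {s2, t2}
  B3 = {s3, t3}
s0 ∈ B0, t0 ∈ B0 → same block

P ~ Q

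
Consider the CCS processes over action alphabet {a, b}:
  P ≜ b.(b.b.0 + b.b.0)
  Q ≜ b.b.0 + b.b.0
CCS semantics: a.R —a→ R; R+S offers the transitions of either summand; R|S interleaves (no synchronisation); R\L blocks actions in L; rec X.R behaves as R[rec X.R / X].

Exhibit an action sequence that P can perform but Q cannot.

P's transition system — 4 states:
  s0 = b.(b.b.0 + b.b.0) → ··b··> s1
  s1 = b.b.0 + b.b.0 → ··b··> s2
  s2 = b.0 → ··b··> s3
  s3 = 0 → stopped
Q's transition system — 3 states:
  t0 = b.b.0 + b.b.0 → ··b··> t1
  t1 = b.0 → ··b··> t2
  t2 = 0 → stopped
Trace ⟨bbb⟩ through P, begin at {s0}:
  [1] b ⇒ {s1}
  [2] b ⇒ {s2}
  [3] b ⇒ {s3}
  ✓ P
Trace ⟨bbb⟩ through Q, begin at {t0}:
  [1] b ⇒ {t1}
  [2] b ⇒ {t2}
  [3] b ⇒ ∅ (Q stuck)

bbb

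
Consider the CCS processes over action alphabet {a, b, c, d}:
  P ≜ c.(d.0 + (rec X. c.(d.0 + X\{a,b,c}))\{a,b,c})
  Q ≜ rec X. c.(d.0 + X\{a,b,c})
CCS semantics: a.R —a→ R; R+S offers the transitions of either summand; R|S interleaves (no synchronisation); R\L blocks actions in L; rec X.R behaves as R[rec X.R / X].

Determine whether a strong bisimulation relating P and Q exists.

bisimilar

LTS(P): 3 reachable states
  m0 = c.(d.0 + (rec X. c.(d.0 + X\{a,b,c}))\{a,b,c}) → --c--▸ m1
  m1 = d.0 + (rec X. c.(d.0 + X\{a,b,c}))\{a,b,c} → --d--▸ m2
  m2 = 0 → ·
LTS(Q): 3 reachable states
  n0 = rec X. c.(d.0 + X\{a,b,c}) → --c--▸ n1
  n1 = d.0 + (rec X. c.(d.0 + X\{a,b,c}))\{a,b,c} → --d--▸ n2
  n2 = 0 → ·
Partition-refinement fixed point:
  B0 = {m0, n0}
  B1 = {m1, n1}
  B2 = {m2, n2}
m0 ∈ B0, n0 ∈ B0 → same block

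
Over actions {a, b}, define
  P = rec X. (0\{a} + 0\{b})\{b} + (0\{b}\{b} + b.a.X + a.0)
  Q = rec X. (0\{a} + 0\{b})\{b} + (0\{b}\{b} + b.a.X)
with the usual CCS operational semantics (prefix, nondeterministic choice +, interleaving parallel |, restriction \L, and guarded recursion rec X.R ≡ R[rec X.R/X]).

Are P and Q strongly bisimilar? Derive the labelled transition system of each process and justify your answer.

not bisimilar

LTS(P): 3 reachable states
  u0 = rec X. (0\{a} + 0\{b})\{b} + (0\{b}\{b} + b.a.X + a.0) :: -a-> u1, -b-> u2
  u1 = 0 :: deadlocked
  u2 = a.(rec X. (0\{a} + 0\{b})\{b} + (0\{b}\{b} + b.a.X + a.0)) :: -a-> u0
LTS(Q): 2 reachable states
  v0 = rec X. (0\{a} + 0\{b})\{b} + (0\{b}\{b} + b.a.X) :: -b-> v1
  v1 = a.(rec X. (0\{a} + 0\{b})\{b} + (0\{b}\{b} + b.a.X)) :: -a-> v0
Coarsest stable partition (strong bisimilarity classes):
  B0 = {u0}
  B1 = {u1}
  B2 = {u2}
  B3 = {v0}
  B4 = {v1}
u0 ∈ B0, v0 ∈ B3 → different blocks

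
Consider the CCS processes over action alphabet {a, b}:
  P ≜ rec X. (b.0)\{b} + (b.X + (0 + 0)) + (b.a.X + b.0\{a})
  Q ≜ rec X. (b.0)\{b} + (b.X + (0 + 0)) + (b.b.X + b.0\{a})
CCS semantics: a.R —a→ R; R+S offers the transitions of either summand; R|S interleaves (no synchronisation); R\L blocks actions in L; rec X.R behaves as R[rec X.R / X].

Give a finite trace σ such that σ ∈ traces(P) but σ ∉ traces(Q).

Reachable graph of P (3 states):
  s0 = rec X. (b.0)\{b} + (b.X + (0 + 0)) + (b.a.X + b.0\{a}) | =b=> s0, =b=> s1, =b=> s2
  s1 = 0\{a} | ·
  s2 = a.(rec X. (b.0)\{b} + (b.X + (0 + 0)) + (b.a.X + b.0\{a})) | =a=> s0
Reachable graph of Q (3 states):
  t0 = rec X. (b.0)\{b} + (b.X + (0 + 0)) + (b.b.X + b.0\{a}) | =b=> t0, =b=> t1, =b=> t2
  t1 = 0\{a} | ·
  t2 = b.(rec X. (b.0)\{b} + (b.X + (0 + 0)) + (b.b.X + b.0\{a})) | =b=> t0
Run σ = ⟨ba⟩ on P: start {s0}
  [1] b ⇒ {s0, s1, s2}
  [2] a ⇒ {s0}
  — P admits the full trace.
Run σ = ⟨ba⟩ on Q: start {t0}
  [1] b ⇒ {t0, t1, t2}
  [2] a ⇒ no successor for Q

ba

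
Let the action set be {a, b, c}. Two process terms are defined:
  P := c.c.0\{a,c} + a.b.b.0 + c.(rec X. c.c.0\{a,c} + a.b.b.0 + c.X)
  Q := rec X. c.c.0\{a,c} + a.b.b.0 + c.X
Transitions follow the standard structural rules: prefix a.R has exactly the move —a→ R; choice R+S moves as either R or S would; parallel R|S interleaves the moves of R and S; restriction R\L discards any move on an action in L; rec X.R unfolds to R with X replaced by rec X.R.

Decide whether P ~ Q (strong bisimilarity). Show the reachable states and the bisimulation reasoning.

bisimilar

Reachable graph of P (7 states):
  u0 = c.c.0\{a,c} + a.b.b.0 + c.(rec X. c.c.0\{a,c} + a.b.b.0 + c.X) → -a-> u1, -c-> u2, -c-> u3
  u1 = b.b.0 → -b-> u4
  u2 = c.0\{a,c} → -c-> u5
  u3 = rec X. c.c.0\{a,c} + a.b.b.0 + c.X → -a-> u1, -c-> u2, -c-> u3
  u4 = b.0 → -b-> u6
  u5 = 0\{a,c} → ·
  u6 = 0 → ·
Reachable graph of Q (6 states):
  v0 = rec X. c.c.0\{a,c} + a.b.b.0 + c.X → -a-> v1, -c-> v0, -c-> v2
  v1 = b.b.0 → -b-> v3
  v2 = c.0\{a,c} → -c-> v4
  v3 = b.0 → -b-> v5
  v4 = 0\{a,c} → ·
  v5 = 0 → ·
Coarsest stable partition (strong bisimilarity classes):
  B0 = {u0, u3, v0}
  B1 = {u2, v2}
  B2 = {u5, u6, v4, v5}
  B3 = {u1, v1}
  B4 = {u4, v3}
u0 ∈ B0, v0 ∈ B0 → same block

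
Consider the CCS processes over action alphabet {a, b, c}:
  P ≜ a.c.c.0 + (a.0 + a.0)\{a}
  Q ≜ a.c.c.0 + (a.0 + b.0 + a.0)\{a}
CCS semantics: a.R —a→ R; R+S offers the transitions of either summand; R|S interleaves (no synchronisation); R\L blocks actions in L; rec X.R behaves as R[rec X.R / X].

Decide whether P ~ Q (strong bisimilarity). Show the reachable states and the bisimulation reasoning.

not bisimilar

LTS(P): 4 reachable states
  p0 = a.c.c.0 + (a.0 + a.0)\{a} | --a--▸ p1
  p1 = c.c.0 | --c--▸ p2
  p2 = c.0 | --c--▸ p3
  p3 = 0 | ·
LTS(Q): 5 reachable states
  q0 = a.c.c.0 + (a.0 + b.0 + a.0)\{a} | --a--▸ q1, --b--▸ q2
  q1 = c.c.0 | --c--▸ q3
  q2 = 0\{a} | ·
  q3 = c.0 | --c--▸ q4
  q4 = 0 | ·
Partition-refinement fixed point:
  B0 = {p0}
  B1 = {p1, q1}
  B2 = {p2, q3}
  B3 = {p3, q2, q4}
  B4 = {q0}
p0 ∈ B0, q0 ∈ B4 → different blocks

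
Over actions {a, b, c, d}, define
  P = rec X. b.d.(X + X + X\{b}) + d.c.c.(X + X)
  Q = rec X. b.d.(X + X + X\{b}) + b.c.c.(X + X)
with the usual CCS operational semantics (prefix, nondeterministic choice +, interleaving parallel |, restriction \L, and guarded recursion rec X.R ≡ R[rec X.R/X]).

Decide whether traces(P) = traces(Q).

trace-distinct — witness ⟨d⟩

P's transition system — 9 states:
  s0 = rec X. b.d.(X + X + X\{b}) + d.c.c.(X + X) ⊢ —b→ s1, —d→ s2
  s1 = d.((rec X. b.d.(X + X + X\{b}) + d.c.c.(X + X)) + (rec X. b.d.(X + X + X\{b}) + d.c.c.(X + X)) + (rec X. b.d.(X + X + X\{b}) + d.c.c.(X + X))\{b}) ⊢ —d→ s3
  s2 = c.c.((rec X. b.d.(X + X + X\{b}) + d.c.c.(X + X)) + (rec X. b.d.(X + X + X\{b}) + d.c.c.(X + X))) ⊢ —c→ s4
  s3 = (rec X. b.d.(X + X + X\{b}) + d.c.c.(X + X)) + (rec X. b.d.(X + X + X\{b}) + d.c.c.(X + X)) + (rec X. b.d.(X + X + X\{b}) + d.c.c.(X + X))\{b} ⊢ —b→ s1, —d→ s2, —d→ s5
  s4 = c.((rec X. b.d.(X + X + X\{b}) + d.c.c.(X + X)) + (rec X. b.d.(X + X + X\{b}) + d.c.c.(X + X))) ⊢ —c→ s6
  s5 = (c.c.((rec X. b.d.(X + X + X\{b}) + d.c.c.(X + X)) + (rec X. b.d.(X + X + X\{b}) + d.c.c.(X + X))))\{b} ⊢ —c→ s7
  s6 = (rec X. b.d.(X + X + X\{b}) + d.c.c.(X + X)) + (rec X. b.d.(X + X + X\{b}) + d.c.c.(X + X)) ⊢ —b→ s1, —d→ s2
  s7 = (c.((rec X. b.d.(X + X + X\{b}) + d.c.c.(X + X)) + (rec X. b.d.(X + X + X\{b}) + d.c.c.(X + X))))\{b} ⊢ —c→ s8
  s8 = ((rec X. b.d.(X + X + X\{b}) + d.c.c.(X + X)) + (rec X. b.d.(X + X + X\{b}) + d.c.c.(X + X)))\{b} ⊢ —d→ s5
Q's transition system — 6 states:
  t0 = rec X. b.d.(X + X + X\{b}) + b.c.c.(X + X) ⊢ —b→ t1, —b→ t2
  t1 = c.c.((rec X. b.d.(X + X + X\{b}) + b.c.c.(X + X)) + (rec X. b.d.(X + X + X\{b}) + b.c.c.(X + X))) ⊢ —c→ t3
  t2 = d.((rec X. b.d.(X + X + X\{b}) + b.c.c.(X + X)) + (rec X. b.d.(X + X + X\{b}) + b.c.c.(X + X)) + (rec X. b.d.(X + X + X\{b}) + b.c.c.(X + X))\{b}) ⊢ —d→ t4
  t3 = c.((rec X. b.d.(X + X + X\{b}) + b.c.c.(X + X)) + (rec X. b.d.(X + X + X\{b}) + b.c.c.(X + X))) ⊢ —c→ t5
  t4 = (rec X. b.d.(X + X + X\{b}) + b.c.c.(X + X)) + (rec X. b.d.(X + X + X\{b}) + b.c.c.(X + X)) + (rec X. b.d.(X + X + X\{b}) + b.c.c.(X + X))\{b} ⊢ —b→ t1, —b→ t2
  t5 = (rec X. b.d.(X + X + X\{b}) + b.c.c.(X + X)) + (rec X. b.d.(X + X + X\{b}) + b.c.c.(X + X)) ⊢ —b→ t1, —b→ t2
Run σ = ⟨d⟩ on P: start {s0}
  step 1 (d): {s2}
  — P admits the full trace.
Run σ = ⟨d⟩ on Q: start {t0}
  step 1 (d): ∅  — Q cannot continue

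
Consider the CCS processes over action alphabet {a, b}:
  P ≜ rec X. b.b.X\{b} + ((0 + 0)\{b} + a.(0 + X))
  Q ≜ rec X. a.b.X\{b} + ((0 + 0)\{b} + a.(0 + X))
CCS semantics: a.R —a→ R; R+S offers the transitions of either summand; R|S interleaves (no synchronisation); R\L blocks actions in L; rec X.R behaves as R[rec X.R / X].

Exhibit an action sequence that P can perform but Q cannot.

b

LTS(P): 5 reachable states
  p0 = rec X. b.b.X\{b} + ((0 + 0)\{b} + a.(0 + X)) → =a=> p1, =b=> p2
  p1 = 0 + (rec X. b.b.X\{b} + ((0 + 0)\{b} + a.(0 + X))) → =a=> p1, =b=> p2
  p2 = b.(rec X. b.b.X\{b} + ((0 + 0)\{b} + a.(0 + X)))\{b} → =b=> p3
  p3 = (rec X. b.b.X\{b} + ((0 + 0)\{b} + a.(0 + X)))\{b} → =a=> p4
  p4 = (0 + (rec X. b.b.X\{b} + ((0 + 0)\{b} + a.(0 + X))))\{b} → =a=> p4
LTS(Q): 6 reachable states
  q0 = rec X. a.b.X\{b} + ((0 + 0)\{b} + a.(0 + X)) → =a=> q1, =a=> q2
  q1 = 0 + (rec X. a.b.X\{b} + ((0 + 0)\{b} + a.(0 + X))) → =a=> q1, =a=> q2
  q2 = b.(rec X. a.b.X\{b} + ((0 + 0)\{b} + a.(0 + X)))\{b} → =b=> q3
  q3 = (rec X. a.b.X\{b} + ((0 + 0)\{b} + a.(0 + X)))\{b} → =a=> q4, =a=> q5
  q4 = (0 + (rec X. a.b.X\{b} + ((0 + 0)\{b} + a.(0 + X))))\{b} → =a=> q4, =a=> q5
  q5 = (b.(rec X. a.b.X\{b} + ((0 + 0)\{b} + a.(0 + X)))\{b})\{b} → ∅
Trace ⟨b⟩ through P, begin at {p0}:
  [1] b ⇒ {p2}
  — P admits the full trace.
Trace ⟨b⟩ through Q, begin at {q0}:
  [1] b ⇒ ∅  — Q cannot continue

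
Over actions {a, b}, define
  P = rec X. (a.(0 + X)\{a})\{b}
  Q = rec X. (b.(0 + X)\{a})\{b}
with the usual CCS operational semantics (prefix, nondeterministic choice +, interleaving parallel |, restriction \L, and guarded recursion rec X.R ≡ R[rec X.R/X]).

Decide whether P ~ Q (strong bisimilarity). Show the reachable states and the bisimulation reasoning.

Reachable graph of P (2 states):
  s0 = rec X. (a.(0 + X)\{a})\{b} ⊢ --a--▸ s1
  s1 = (0 + (rec X. (a.(0 + X)\{a})\{b}))\{a}\{b} ⊢ deadlocked
Reachable graph of Q (1 states):
  t0 = rec X. (b.(0 + X)\{a})\{b} ⊢ deadlocked
Coarsest stable partition (strong bisimilarity classes):
  B0 = {s0}
  B1 = {s1, t0}
s0 ∈ B0, t0 ∈ B1 → different blocks

not bisimilar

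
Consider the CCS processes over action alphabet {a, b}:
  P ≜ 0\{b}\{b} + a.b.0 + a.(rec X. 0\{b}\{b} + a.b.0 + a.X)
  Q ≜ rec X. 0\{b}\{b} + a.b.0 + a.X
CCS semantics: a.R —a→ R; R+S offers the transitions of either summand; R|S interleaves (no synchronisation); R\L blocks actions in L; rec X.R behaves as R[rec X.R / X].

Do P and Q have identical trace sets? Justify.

trace-equivalent

LTS(P): 4 reachable states
  p0 = 0\{b}\{b} + a.b.0 + a.(rec X. 0\{b}\{b} + a.b.0 + a.X) → -a-> p1, -a-> p2
  p1 = b.0 → -b-> p3
  p2 = rec X. 0\{b}\{b} + a.b.0 + a.X → -a-> p1, -a-> p2
  p3 = 0 → ·
LTS(Q): 3 reachable states
  q0 = rec X. 0\{b}\{b} + a.b.0 + a.X → -a-> q0, -a-> q1
  q1 = b.0 → -b-> q2
  q2 = 0 → ·
Bisimilarity quotient blocks:
  B0 = {p0, p2, q0}
  B1 = {p1, q1}
  B2 = {p3, q2}
p0 ∈ B0, q0 ∈ B0 → same block
Bisimilar ⇒ trace-equivalent.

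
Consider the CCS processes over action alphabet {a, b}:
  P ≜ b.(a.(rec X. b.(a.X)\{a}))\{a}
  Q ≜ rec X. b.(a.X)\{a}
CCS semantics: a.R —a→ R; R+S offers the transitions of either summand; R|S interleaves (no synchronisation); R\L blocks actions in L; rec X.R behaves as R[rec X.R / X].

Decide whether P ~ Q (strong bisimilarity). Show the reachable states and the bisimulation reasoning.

P ~ Q

Reachable graph of P (2 states):
  p0 = b.(a.(rec X. b.(a.X)\{a}))\{a} :: =b=> p1
  p1 = (a.(rec X. b.(a.X)\{a}))\{a} :: deadlocked
Reachable graph of Q (2 states):
  q0 = rec X. b.(a.X)\{a} :: =b=> q1
  q1 = (a.(rec X. b.(a.X)\{a}))\{a} :: deadlocked
Coarsest stable partition (strong bisimilarity classes):
  B0 = {p0, q0}
  B1 = {p1, q1}
p0 ∈ B0, q0 ∈ B0 → same block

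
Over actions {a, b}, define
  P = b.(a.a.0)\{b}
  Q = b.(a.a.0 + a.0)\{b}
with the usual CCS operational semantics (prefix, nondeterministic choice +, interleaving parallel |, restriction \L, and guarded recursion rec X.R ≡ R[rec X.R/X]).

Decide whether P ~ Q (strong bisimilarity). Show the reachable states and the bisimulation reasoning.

not bisimilar

Reachable graph of P (4 states):
  p0 = b.(a.a.0)\{b} ⊢ =b=> p1
  p1 = (a.a.0)\{b} ⊢ =a=> p2
  p2 = (a.0)\{b} ⊢ =a=> p3
  p3 = 0\{b} ⊢ deadlocked
Reachable graph of Q (4 states):
  q0 = b.(a.a.0 + a.0)\{b} ⊢ =b=> q1
  q1 = (a.a.0 + a.0)\{b} ⊢ =a=> q2, =a=> q3
  q2 = (a.0)\{b} ⊢ =a=> q3
  q3 = 0\{b} ⊢ deadlocked
Bisimilarity quotient blocks:
  B0 = {p0}
  B1 = {p1}
  B2 = {p2, q2}
  B3 = {p3, q3}
  B4 = {q0}
  B5 = {q1}
p0 ∈ B0, q0 ∈ B4 → different blocks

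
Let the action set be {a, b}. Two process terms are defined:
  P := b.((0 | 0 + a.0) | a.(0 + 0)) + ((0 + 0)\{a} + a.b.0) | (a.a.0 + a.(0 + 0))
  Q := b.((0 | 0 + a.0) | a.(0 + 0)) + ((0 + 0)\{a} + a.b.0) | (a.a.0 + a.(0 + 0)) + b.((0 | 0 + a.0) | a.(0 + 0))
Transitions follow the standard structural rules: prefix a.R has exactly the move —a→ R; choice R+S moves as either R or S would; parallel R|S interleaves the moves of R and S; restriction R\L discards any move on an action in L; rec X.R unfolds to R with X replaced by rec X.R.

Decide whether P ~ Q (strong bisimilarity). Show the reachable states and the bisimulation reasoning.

Reachable graph of P (15 states):
  u0 = b.((0 | 0 + a.0) | a.(0 + 0)) + ((0 + 0)\{a} + a.b.0) | (a.a.0 + a.(0 + 0)) ⊢ ··a··> u1, ··a··> u2, ··a··> u3, ··b··> u4
  u1 = ((0 + 0)\{a} + a.b.0) | (0 + 0) ⊢ ··a··> u5
  u2 = ((0 + 0)\{a} + a.b.0) | a.0 ⊢ ··a··> u6, ··a··> u7
  u3 = b.0 | (a.a.0 + a.(0 + 0)) ⊢ ··a··> u5, ··a··> u7, ··b··> u8
  u4 = (0 | 0 + a.0) | a.(0 + 0) ⊢ ··a··> u10, ··a··> u9
  u5 = b.0 | (0 + 0) ⊢ ··b··> u11
  u6 = ((0 + 0)\{a} + a.b.0) | 0 ⊢ ··a··> u12
  u7 = b.0 | a.0 ⊢ ··a··> u12, ··b··> u13
  u8 = 0 | (a.a.0 + a.(0 + 0)) ⊢ ··a··> u11, ··a··> u13
  u9 = (0 | 0 + a.0) | (0 + 0) ⊢ ··a··> u11
  u10 = 0 | a.(0 + 0) ⊢ ··a··> u11
  u11 = 0 | (0 + 0) ⊢ stopped
  u12 = b.0 | 0 ⊢ ··b··> u14
  u13 = 0 | a.0 ⊢ ··a··> u14
  u14 = 0 | 0 ⊢ stopped
Reachable graph of Q (15 states):
  v0 = b.((0 | 0 + a.0) | a.(0 + 0)) + ((0 + 0)\{a} + a.b.0) | (a.a.0 + a.(0 + 0)) + b.((0 | 0 + a.0) | a.(0 + 0)) ⊢ ··a··> v1, ··a··> v2, ··a··> v3, ··b··> v4
  v1 = ((0 + 0)\{a} + a.b.0) | (0 + 0) ⊢ ··a··> v5
  v2 = ((0 + 0)\{a} + a.b.0) | a.0 ⊢ ··a··> v6, ··a··> v7
  v3 = b.0 | (a.a.0 + a.(0 + 0)) ⊢ ··a··> v5, ··a··> v7, ··b··> v8
  v4 = (0 | 0 + a.0) | a.(0 + 0) ⊢ ··a··> v10, ··a··> v9
  v5 = b.0 | (0 + 0) ⊢ ··b··> v11
  v6 = ((0 + 0)\{a} + a.b.0) | 0 ⊢ ··a··> v12
  v7 = b.0 | a.0 ⊢ ··a··> v12, ··b··> v13
  v8 = 0 | (a.a.0 + a.(0 + 0)) ⊢ ··a··> v11, ··a··> v13
  v9 = (0 | 0 + a.0) | (0 + 0) ⊢ ··a··> v11
  v10 = 0 | a.(0 + 0) ⊢ ··a··> v11
  v11 = 0 | (0 + 0) ⊢ stopped
  v12 = b.0 | 0 ⊢ ··b··> v14
  v13 = 0 | a.0 ⊢ ··a··> v14
  v14 = 0 | 0 ⊢ stopped
Partition-refinement fixed point:
  B0 = {u0, v0}
  B1 = {u3, v3}
  B2 = {u12, u5, v12, v5}
  B3 = {u11, u14, v11, v14}
  B4 = {u8, v8}
  B5 = {u10, u13, u9, v10, v13, v9}
  B6 = {u7, v7}
  B7 = {u2, v2}
  B8 = {u1, u6, v1, v6}
  B9 = {u4, v4}
u0 ∈ B0, v0 ∈ B0 → same block

P ~ Q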